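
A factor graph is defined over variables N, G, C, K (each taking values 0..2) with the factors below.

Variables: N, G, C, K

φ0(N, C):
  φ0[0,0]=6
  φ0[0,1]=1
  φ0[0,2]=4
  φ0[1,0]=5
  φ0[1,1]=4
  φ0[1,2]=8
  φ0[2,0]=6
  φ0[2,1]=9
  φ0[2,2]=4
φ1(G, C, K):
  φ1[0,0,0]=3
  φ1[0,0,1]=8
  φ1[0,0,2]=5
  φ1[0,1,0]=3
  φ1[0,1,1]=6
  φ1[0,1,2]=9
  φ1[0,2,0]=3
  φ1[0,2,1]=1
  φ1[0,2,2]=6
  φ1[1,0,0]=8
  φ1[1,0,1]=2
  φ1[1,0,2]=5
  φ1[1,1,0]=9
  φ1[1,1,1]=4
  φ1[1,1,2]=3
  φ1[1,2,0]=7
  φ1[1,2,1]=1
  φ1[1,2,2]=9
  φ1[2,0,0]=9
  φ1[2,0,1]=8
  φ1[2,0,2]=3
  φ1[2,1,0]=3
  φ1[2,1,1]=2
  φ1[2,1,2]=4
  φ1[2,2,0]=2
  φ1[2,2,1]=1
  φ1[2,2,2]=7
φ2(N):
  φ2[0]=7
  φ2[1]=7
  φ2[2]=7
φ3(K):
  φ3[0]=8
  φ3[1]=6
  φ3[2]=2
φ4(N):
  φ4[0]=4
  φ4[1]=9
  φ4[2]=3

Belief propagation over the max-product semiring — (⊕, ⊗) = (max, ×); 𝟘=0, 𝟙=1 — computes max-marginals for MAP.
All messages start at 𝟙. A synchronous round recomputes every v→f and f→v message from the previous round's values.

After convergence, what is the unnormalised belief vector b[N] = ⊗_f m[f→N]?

b[N] = [12096, 28224, 13608]

init: all messages = 𝟙 over 3 values
r1 m[φ0→N] = [6, 8, 9]
r1 m[φ0→C] = [6, 9, 8]
r1 m[φ1→G] = [9, 9, 9]
r1 m[φ1→C] = [9, 9, 9]
r1 m[φ1→K] = [9, 8, 9]
r1 m[φ2→N] = [7, 7, 7]
r1 m[φ3→K] = [8, 6, 2]
r1 m[φ4→N] = [4, 9, 3]
r1 m[N→φ0] = [1, 1, 1]
r1 m[N→φ2] = [1, 1, 1]
r1 m[N→φ4] = [1, 1, 1]
r1 m[G→φ1] = [1, 1, 1]
r1 m[C→φ0] = [1, 1, 1]
r1 m[C→φ1] = [1, 1, 1]
r1 m[K→φ1] = [1, 1, 1]
r1 m[K→φ3] = [1, 1, 1]
r2 m[φ0→N] = [6, 8, 9]
r2 m[φ0→C] = [6, 9, 8]
r2 m[φ1→G] = [9, 9, 9]
r2 m[φ1→C] = [9, 9, 9]
r2 m[φ1→K] = [9, 8, 9]
r2 m[φ2→N] = [7, 7, 7]
r2 m[φ3→K] = [8, 6, 2]
r2 m[φ4→N] = [4, 9, 3]
r2 m[N→φ0] = [28, 63, 21]
r2 m[N→φ2] = [24, 72, 27]
r2 m[N→φ4] = [42, 56, 63]
r2 m[G→φ1] = [1, 1, 1]
r2 m[C→φ0] = [9, 9, 9]
r2 m[C→φ1] = [6, 9, 8]
r2 m[K→φ1] = [8, 6, 2]
r2 m[K→φ3] = [9, 8, 9]
r3 m[φ0→N] = [54, 72, 81]
r3 m[φ0→C] = [315, 252, 504]
r3 m[φ1→G] = [324, 648, 432]
r3 m[φ1→C] = [72, 72, 56]
r3 m[φ1→K] = [81, 54, 81]
r3 m[φ2→N] = [7, 7, 7]
r3 m[φ3→K] = [8, 6, 2]
r3 m[φ4→N] = [4, 9, 3]
r3 m[N→φ0] = [28, 63, 21]
r3 m[N→φ2] = [24, 72, 27]
r3 m[N→φ4] = [42, 56, 63]
r3 m[G→φ1] = [1, 1, 1]
r3 m[C→φ0] = [9, 9, 9]
r3 m[C→φ1] = [6, 9, 8]
r3 m[K→φ1] = [8, 6, 2]
r3 m[K→φ3] = [9, 8, 9]
r4 m[φ0→N] = [54, 72, 81]
r4 m[φ0→C] = [315, 252, 504]
r4 m[φ1→G] = [324, 648, 432]
r4 m[φ1→C] = [72, 72, 56]
r4 m[φ1→K] = [81, 54, 81]
r4 m[φ2→N] = [7, 7, 7]
r4 m[φ3→K] = [8, 6, 2]
r4 m[φ4→N] = [4, 9, 3]
r4 m[N→φ0] = [28, 63, 21]
r4 m[N→φ2] = [216, 648, 243]
r4 m[N→φ4] = [378, 504, 567]
r4 m[G→φ1] = [1, 1, 1]
r4 m[C→φ0] = [72, 72, 56]
r4 m[C→φ1] = [315, 252, 504]
r4 m[K→φ1] = [8, 6, 2]
r4 m[K→φ3] = [81, 54, 81]
r5 m[φ0→N] = [432, 448, 648]
r5 m[φ0→C] = [315, 252, 504]
r5 m[φ1→G] = [15120, 28224, 22680]
r5 m[φ1→C] = [72, 72, 56]
r5 m[φ1→K] = [3528, 2520, 4536]
r5 m[φ2→N] = [7, 7, 7]
r5 m[φ3→K] = [8, 6, 2]
r5 m[φ4→N] = [4, 9, 3]
r5 m[N→φ0] = [28, 63, 21]
r5 m[N→φ2] = [216, 648, 243]
r5 m[N→φ4] = [378, 504, 567]
r5 m[G→φ1] = [1, 1, 1]
r5 m[C→φ0] = [72, 72, 56]
r5 m[C→φ1] = [315, 252, 504]
r5 m[K→φ1] = [8, 6, 2]
r5 m[K→φ3] = [81, 54, 81]
r6 m[φ0→N] = [432, 448, 648]
r6 m[φ0→C] = [315, 252, 504]
r6 m[φ1→G] = [15120, 28224, 22680]
r6 m[φ1→C] = [72, 72, 56]
r6 m[φ1→K] = [3528, 2520, 4536]
r6 m[φ2→N] = [7, 7, 7]
r6 m[φ3→K] = [8, 6, 2]
r6 m[φ4→N] = [4, 9, 3]
r6 m[N→φ0] = [28, 63, 21]
r6 m[N→φ2] = [1728, 4032, 1944]
r6 m[N→φ4] = [3024, 3136, 4536]
r6 m[G→φ1] = [1, 1, 1]
r6 m[C→φ0] = [72, 72, 56]
r6 m[C→φ1] = [315, 252, 504]
r6 m[K→φ1] = [8, 6, 2]
r6 m[K→φ3] = [3528, 2520, 4536]
r7 m[φ0→N] = [432, 448, 648]
r7 m[φ0→C] = [315, 252, 504]
r7 m[φ1→G] = [15120, 28224, 22680]
r7 m[φ1→C] = [72, 72, 56]
r7 m[φ1→K] = [3528, 2520, 4536]
r7 m[φ2→N] = [7, 7, 7]
r7 m[φ3→K] = [8, 6, 2]
r7 m[φ4→N] = [4, 9, 3]
r7 m[N→φ0] = [28, 63, 21]
r7 m[N→φ2] = [1728, 4032, 1944]
r7 m[N→φ4] = [3024, 3136, 4536]
r7 m[G→φ1] = [1, 1, 1]
r7 m[C→φ0] = [72, 72, 56]
r7 m[C→φ1] = [315, 252, 504]
r7 m[K→φ1] = [8, 6, 2]
r7 m[K→φ3] = [3528, 2520, 4536]
fixed point reached at round 7
b[N] = ⊗ incoming = [12096, 28224, 13608]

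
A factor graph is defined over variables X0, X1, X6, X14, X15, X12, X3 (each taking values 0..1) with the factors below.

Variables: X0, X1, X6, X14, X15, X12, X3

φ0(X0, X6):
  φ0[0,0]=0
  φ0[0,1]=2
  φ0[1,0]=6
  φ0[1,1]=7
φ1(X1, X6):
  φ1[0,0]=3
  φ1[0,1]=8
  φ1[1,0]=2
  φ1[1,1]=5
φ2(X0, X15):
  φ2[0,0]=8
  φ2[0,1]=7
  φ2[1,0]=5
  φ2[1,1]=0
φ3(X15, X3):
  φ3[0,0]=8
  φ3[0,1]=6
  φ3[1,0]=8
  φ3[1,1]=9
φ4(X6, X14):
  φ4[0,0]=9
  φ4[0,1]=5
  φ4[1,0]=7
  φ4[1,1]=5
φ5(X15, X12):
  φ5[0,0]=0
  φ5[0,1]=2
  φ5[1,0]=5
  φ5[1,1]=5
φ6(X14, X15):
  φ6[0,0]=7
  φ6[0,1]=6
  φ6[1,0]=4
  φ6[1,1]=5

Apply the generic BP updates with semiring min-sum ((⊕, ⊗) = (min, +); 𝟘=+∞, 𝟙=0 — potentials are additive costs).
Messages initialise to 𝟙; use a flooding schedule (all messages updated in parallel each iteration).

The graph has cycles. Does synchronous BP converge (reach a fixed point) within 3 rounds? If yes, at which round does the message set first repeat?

NOT CONVERGED within 3 rounds

init: all messages = 𝟙 over 2 values
r1 m[φ0→X0] = [0, 6]
r1 m[φ0→X6] = [0, 2]
r1 m[φ1→X1] = [3, 2]
r1 m[φ1→X6] = [2, 5]
r1 m[φ2→X0] = [7, 0]
r1 m[φ2→X15] = [5, 0]
r1 m[φ3→X15] = [6, 8]
r1 m[φ3→X3] = [8, 6]
r1 m[φ4→X6] = [5, 5]
r1 m[φ4→X14] = [7, 5]
r1 m[φ5→X15] = [0, 5]
r1 m[φ5→X12] = [0, 2]
r1 m[φ6→X14] = [6, 4]
r1 m[φ6→X15] = [4, 5]
r1 m[X0→φ0] = [0, 0]
r1 m[X0→φ2] = [0, 0]
r1 m[X1→φ1] = [0, 0]
r1 m[X6→φ0] = [0, 0]
r1 m[X6→φ1] = [0, 0]
r1 m[X6→φ4] = [0, 0]
r1 m[X14→φ4] = [0, 0]
r1 m[X14→φ6] = [0, 0]
r1 m[X15→φ2] = [0, 0]
r1 m[X15→φ3] = [0, 0]
r1 m[X15→φ5] = [0, 0]
r1 m[X15→φ6] = [0, 0]
r1 m[X12→φ5] = [0, 0]
r1 m[X3→φ3] = [0, 0]
r2 m[φ0→X0] = [0, 6]
r2 m[φ0→X6] = [0, 2]
r2 m[φ1→X1] = [3, 2]
r2 m[φ1→X6] = [2, 5]
r2 m[φ2→X0] = [7, 0]
r2 m[φ2→X15] = [5, 0]
r2 m[φ3→X15] = [6, 8]
r2 m[φ3→X3] = [8, 6]
r2 m[φ4→X6] = [5, 5]
r2 m[φ4→X14] = [7, 5]
r2 m[φ5→X15] = [0, 5]
r2 m[φ5→X12] = [0, 2]
r2 m[φ6→X14] = [6, 4]
r2 m[φ6→X15] = [4, 5]
r2 m[X0→φ0] = [7, 0]
r2 m[X0→φ2] = [0, 6]
r2 m[X1→φ1] = [0, 0]
r2 m[X6→φ0] = [7, 10]
r2 m[X6→φ1] = [5, 7]
r2 m[X6→φ4] = [2, 7]
r2 m[X14→φ4] = [6, 4]
r2 m[X14→φ6] = [7, 5]
r2 m[X15→φ2] = [10, 18]
r2 m[X15→φ3] = [9, 10]
r2 m[X15→φ5] = [15, 13]
r2 m[X15→φ6] = [11, 13]
r2 m[X12→φ5] = [0, 0]
r2 m[X3→φ3] = [0, 0]
r3 m[φ0→X0] = [7, 13]
r3 m[φ0→X6] = [6, 7]
r3 m[φ1→X1] = [8, 7]
r3 m[φ1→X6] = [2, 5]
r3 m[φ2→X0] = [18, 15]
r3 m[φ2→X15] = [8, 6]
r3 m[φ3→X15] = [6, 8]
r3 m[φ3→X3] = [17, 15]
r3 m[φ4→X6] = [9, 9]
r3 m[φ4→X14] = [11, 7]
r3 m[φ5→X15] = [0, 5]
r3 m[φ5→X12] = [15, 17]
r3 m[φ6→X14] = [18, 15]
r3 m[φ6→X15] = [9, 10]
r3 m[X0→φ0] = [7, 0]
r3 m[X0→φ2] = [0, 6]
r3 m[X1→φ1] = [0, 0]
r3 m[X6→φ0] = [7, 10]
r3 m[X6→φ1] = [5, 7]
r3 m[X6→φ4] = [2, 7]
r3 m[X14→φ4] = [6, 4]
r3 m[X14→φ6] = [7, 5]
r3 m[X15→φ2] = [10, 18]
r3 m[X15→φ3] = [9, 10]
r3 m[X15→φ5] = [15, 13]
r3 m[X15→φ6] = [11, 13]
r3 m[X12→φ5] = [0, 0]
r3 m[X3→φ3] = [0, 0]
no fixed point within 3 rounds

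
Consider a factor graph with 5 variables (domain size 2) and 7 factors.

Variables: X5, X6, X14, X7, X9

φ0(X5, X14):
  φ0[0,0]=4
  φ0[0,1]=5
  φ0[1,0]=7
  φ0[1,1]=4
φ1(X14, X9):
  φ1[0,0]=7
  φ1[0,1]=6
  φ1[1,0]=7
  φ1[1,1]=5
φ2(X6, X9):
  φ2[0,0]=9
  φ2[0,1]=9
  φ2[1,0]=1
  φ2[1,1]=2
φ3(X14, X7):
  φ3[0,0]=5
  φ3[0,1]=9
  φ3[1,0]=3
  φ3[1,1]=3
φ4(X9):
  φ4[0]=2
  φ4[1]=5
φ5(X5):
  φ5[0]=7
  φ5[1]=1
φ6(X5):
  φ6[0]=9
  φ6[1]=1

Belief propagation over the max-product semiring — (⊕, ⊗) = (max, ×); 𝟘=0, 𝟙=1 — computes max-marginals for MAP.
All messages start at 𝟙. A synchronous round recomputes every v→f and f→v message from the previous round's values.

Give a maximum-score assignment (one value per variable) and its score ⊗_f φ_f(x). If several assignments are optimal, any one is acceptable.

init: all messages = 𝟙 over 2 values
r1 m[φ0→X5] = [5, 7]
r1 m[φ0→X14] = [7, 5]
r1 m[φ1→X14] = [7, 7]
r1 m[φ1→X9] = [7, 6]
r1 m[φ2→X6] = [9, 2]
r1 m[φ2→X9] = [9, 9]
r1 m[φ3→X14] = [9, 3]
r1 m[φ3→X7] = [5, 9]
r1 m[φ4→X9] = [2, 5]
r1 m[φ5→X5] = [7, 1]
r1 m[φ6→X5] = [9, 1]
r1 m[X5→φ0] = [1, 1]
r1 m[X5→φ5] = [1, 1]
r1 m[X5→φ6] = [1, 1]
r1 m[X6→φ2] = [1, 1]
r1 m[X14→φ0] = [1, 1]
r1 m[X14→φ1] = [1, 1]
r1 m[X14→φ3] = [1, 1]
r1 m[X7→φ3] = [1, 1]
r1 m[X9→φ1] = [1, 1]
r1 m[X9→φ2] = [1, 1]
r1 m[X9→φ4] = [1, 1]
r2 m[φ0→X5] = [5, 7]
r2 m[φ0→X14] = [7, 5]
r2 m[φ1→X14] = [7, 7]
r2 m[φ1→X9] = [7, 6]
r2 m[φ2→X6] = [9, 2]
r2 m[φ2→X9] = [9, 9]
r2 m[φ3→X14] = [9, 3]
r2 m[φ3→X7] = [5, 9]
r2 m[φ4→X9] = [2, 5]
r2 m[φ5→X5] = [7, 1]
r2 m[φ6→X5] = [9, 1]
r2 m[X5→φ0] = [63, 1]
r2 m[X5→φ5] = [45, 7]
r2 m[X5→φ6] = [35, 7]
r2 m[X6→φ2] = [1, 1]
r2 m[X14→φ0] = [63, 21]
r2 m[X14→φ1] = [63, 15]
r2 m[X14→φ3] = [49, 35]
r2 m[X7→φ3] = [1, 1]
r2 m[X9→φ1] = [18, 45]
r2 m[X9→φ2] = [14, 30]
r2 m[X9→φ4] = [63, 54]
r3 m[φ0→X5] = [252, 441]
r3 m[φ0→X14] = [252, 315]
r3 m[φ1→X14] = [270, 225]
r3 m[φ1→X9] = [441, 378]
r3 m[φ2→X6] = [270, 60]
r3 m[φ2→X9] = [9, 9]
r3 m[φ3→X14] = [9, 3]
r3 m[φ3→X7] = [245, 441]
r3 m[φ4→X9] = [2, 5]
r3 m[φ5→X5] = [7, 1]
r3 m[φ6→X5] = [9, 1]
r3 m[X5→φ0] = [63, 1]
r3 m[X5→φ5] = [45, 7]
r3 m[X5→φ6] = [35, 7]
r3 m[X6→φ2] = [1, 1]
r3 m[X14→φ0] = [63, 21]
r3 m[X14→φ1] = [63, 15]
r3 m[X14→φ3] = [49, 35]
r3 m[X7→φ3] = [1, 1]
r3 m[X9→φ1] = [18, 45]
r3 m[X9→φ2] = [14, 30]
r3 m[X9→φ4] = [63, 54]
r4 m[φ0→X5] = [252, 441]
r4 m[φ0→X14] = [252, 315]
r4 m[φ1→X14] = [270, 225]
r4 m[φ1→X9] = [441, 378]
r4 m[φ2→X6] = [270, 60]
r4 m[φ2→X9] = [9, 9]
r4 m[φ3→X14] = [9, 3]
r4 m[φ3→X7] = [245, 441]
r4 m[φ4→X9] = [2, 5]
r4 m[φ5→X5] = [7, 1]
r4 m[φ6→X5] = [9, 1]
r4 m[X5→φ0] = [63, 1]
r4 m[X5→φ5] = [2268, 441]
r4 m[X5→φ6] = [1764, 441]
r4 m[X6→φ2] = [1, 1]
r4 m[X14→φ0] = [2430, 675]
r4 m[X14→φ1] = [2268, 945]
r4 m[X14→φ3] = [68040, 70875]
r4 m[X7→φ3] = [1, 1]
r4 m[X9→φ1] = [18, 45]
r4 m[X9→φ2] = [882, 1890]
r4 m[X9→φ4] = [3969, 3402]
r5 m[φ0→X5] = [9720, 17010]
r5 m[φ0→X14] = [252, 315]
r5 m[φ1→X14] = [270, 225]
r5 m[φ1→X9] = [15876, 13608]
r5 m[φ2→X6] = [17010, 3780]
r5 m[φ2→X9] = [9, 9]
r5 m[φ3→X14] = [9, 3]
r5 m[φ3→X7] = [340200, 612360]
r5 m[φ4→X9] = [2, 5]
r5 m[φ5→X5] = [7, 1]
r5 m[φ6→X5] = [9, 1]
r5 m[X5→φ0] = [63, 1]
r5 m[X5→φ5] = [2268, 441]
r5 m[X5→φ6] = [1764, 441]
r5 m[X6→φ2] = [1, 1]
r5 m[X14→φ0] = [2430, 675]
r5 m[X14→φ1] = [2268, 945]
r5 m[X14→φ3] = [68040, 70875]
r5 m[X7→φ3] = [1, 1]
r5 m[X9→φ1] = [18, 45]
r5 m[X9→φ2] = [882, 1890]
r5 m[X9→φ4] = [3969, 3402]
r6 m[φ0→X5] = [9720, 17010]
r6 m[φ0→X14] = [252, 315]
r6 m[φ1→X14] = [270, 225]
r6 m[φ1→X9] = [15876, 13608]
r6 m[φ2→X6] = [17010, 3780]
r6 m[φ2→X9] = [9, 9]
r6 m[φ3→X14] = [9, 3]
r6 m[φ3→X7] = [340200, 612360]
r6 m[φ4→X9] = [2, 5]
r6 m[φ5→X5] = [7, 1]
r6 m[φ6→X5] = [9, 1]
r6 m[X5→φ0] = [63, 1]
r6 m[X5→φ5] = [87480, 17010]
r6 m[X5→φ6] = [68040, 17010]
r6 m[X6→φ2] = [1, 1]
r6 m[X14→φ0] = [2430, 675]
r6 m[X14→φ1] = [2268, 945]
r6 m[X14→φ3] = [68040, 70875]
r6 m[X7→φ3] = [1, 1]
r6 m[X9→φ1] = [18, 45]
r6 m[X9→φ2] = [31752, 68040]
r6 m[X9→φ4] = [142884, 122472]
r7 m[φ0→X5] = [9720, 17010]
r7 m[φ0→X14] = [252, 315]
r7 m[φ1→X14] = [270, 225]
r7 m[φ1→X9] = [15876, 13608]
r7 m[φ2→X6] = [612360, 136080]
r7 m[φ2→X9] = [9, 9]
r7 m[φ3→X14] = [9, 3]
r7 m[φ3→X7] = [340200, 612360]
r7 m[φ4→X9] = [2, 5]
r7 m[φ5→X5] = [7, 1]
r7 m[φ6→X5] = [9, 1]
r7 m[X5→φ0] = [63, 1]
r7 m[X5→φ5] = [87480, 17010]
r7 m[X5→φ6] = [68040, 17010]
r7 m[X6→φ2] = [1, 1]
r7 m[X14→φ0] = [2430, 675]
r7 m[X14→φ1] = [2268, 945]
r7 m[X14→φ3] = [68040, 70875]
r7 m[X7→φ3] = [1, 1]
r7 m[X9→φ1] = [18, 45]
r7 m[X9→φ2] = [31752, 68040]
r7 m[X9→φ4] = [142884, 122472]
r8 m[φ0→X5] = [9720, 17010]
r8 m[φ0→X14] = [252, 315]
r8 m[φ1→X14] = [270, 225]
r8 m[φ1→X9] = [15876, 13608]
r8 m[φ2→X6] = [612360, 136080]
r8 m[φ2→X9] = [9, 9]
r8 m[φ3→X14] = [9, 3]
r8 m[φ3→X7] = [340200, 612360]
r8 m[φ4→X9] = [2, 5]
r8 m[φ5→X5] = [7, 1]
r8 m[φ6→X5] = [9, 1]
r8 m[X5→φ0] = [63, 1]
r8 m[X5→φ5] = [87480, 17010]
r8 m[X5→φ6] = [68040, 17010]
r8 m[X6→φ2] = [1, 1]
r8 m[X14→φ0] = [2430, 675]
r8 m[X14→φ1] = [2268, 945]
r8 m[X14→φ3] = [68040, 70875]
r8 m[X7→φ3] = [1, 1]
r8 m[X9→φ1] = [18, 45]
r8 m[X9→φ2] = [31752, 68040]
r8 m[X9→φ4] = [142884, 122472]
fixed point reached at round 8
traceback from X5: (X5=0, X6=0, X14=0, X7=1, X9=1), score=612360

assignment: (X5=0, X6=0, X14=0, X7=1, X9=1); score = 612360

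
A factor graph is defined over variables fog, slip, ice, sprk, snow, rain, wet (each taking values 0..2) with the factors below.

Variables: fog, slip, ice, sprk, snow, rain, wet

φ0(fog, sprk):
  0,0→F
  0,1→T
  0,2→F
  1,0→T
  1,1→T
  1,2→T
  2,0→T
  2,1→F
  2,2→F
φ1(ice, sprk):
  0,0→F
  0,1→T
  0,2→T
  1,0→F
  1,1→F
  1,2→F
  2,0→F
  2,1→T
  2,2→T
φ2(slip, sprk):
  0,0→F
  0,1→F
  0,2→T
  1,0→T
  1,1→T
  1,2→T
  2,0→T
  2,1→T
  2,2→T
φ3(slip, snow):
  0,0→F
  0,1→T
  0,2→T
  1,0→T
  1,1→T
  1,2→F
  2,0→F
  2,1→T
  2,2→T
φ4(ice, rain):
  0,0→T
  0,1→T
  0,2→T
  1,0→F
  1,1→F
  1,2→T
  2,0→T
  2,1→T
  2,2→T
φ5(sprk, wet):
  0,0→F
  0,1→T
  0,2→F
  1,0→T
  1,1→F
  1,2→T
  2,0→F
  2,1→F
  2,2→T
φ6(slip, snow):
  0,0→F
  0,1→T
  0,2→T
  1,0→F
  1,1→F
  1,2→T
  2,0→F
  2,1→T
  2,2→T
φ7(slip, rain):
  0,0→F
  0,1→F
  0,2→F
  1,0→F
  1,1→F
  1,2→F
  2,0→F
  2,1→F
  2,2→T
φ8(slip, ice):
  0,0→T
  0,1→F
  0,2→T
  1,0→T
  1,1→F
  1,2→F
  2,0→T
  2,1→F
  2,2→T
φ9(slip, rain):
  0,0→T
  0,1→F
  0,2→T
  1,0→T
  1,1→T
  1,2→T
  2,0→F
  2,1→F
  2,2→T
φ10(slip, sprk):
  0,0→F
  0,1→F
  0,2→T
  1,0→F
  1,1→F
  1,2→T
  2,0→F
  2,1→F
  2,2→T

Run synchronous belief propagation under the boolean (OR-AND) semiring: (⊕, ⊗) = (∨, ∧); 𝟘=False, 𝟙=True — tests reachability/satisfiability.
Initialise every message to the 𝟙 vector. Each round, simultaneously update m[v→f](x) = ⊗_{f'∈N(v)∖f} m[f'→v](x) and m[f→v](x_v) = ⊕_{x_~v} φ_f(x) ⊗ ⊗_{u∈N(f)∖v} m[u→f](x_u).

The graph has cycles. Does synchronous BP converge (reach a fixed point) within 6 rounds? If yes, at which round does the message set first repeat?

CONVERGED at round 5

init: all messages = 𝟙 over 3 values
r1 m[φ0→fog] = [T, T, T]
r1 m[φ0→sprk] = [T, T, T]
r1 m[φ1→ice] = [T, F, T]
r1 m[φ1→sprk] = [F, T, T]
r1 m[φ2→slip] = [T, T, T]
r1 m[φ2→sprk] = [T, T, T]
r1 m[φ3→slip] = [T, T, T]
r1 m[φ3→snow] = [T, T, T]
r1 m[φ4→ice] = [T, T, T]
r1 m[φ4→rain] = [T, T, T]
r1 m[φ5→sprk] = [T, T, T]
r1 m[φ5→wet] = [T, T, T]
r1 m[φ6→slip] = [T, T, T]
r1 m[φ6→snow] = [F, T, T]
r1 m[φ7→slip] = [F, F, T]
r1 m[φ7→rain] = [F, F, T]
r1 m[φ8→slip] = [T, T, T]
r1 m[φ8→ice] = [T, F, T]
r1 m[φ9→slip] = [T, T, T]
r1 m[φ9→rain] = [T, T, T]
r1 m[φ10→slip] = [T, T, T]
r1 m[φ10→sprk] = [F, F, T]
r1 m[fog→φ0] = [T, T, T]
r1 m[slip→φ2] = [T, T, T]
r1 m[slip→φ3] = [T, T, T]
r1 m[slip→φ6] = [T, T, T]
r1 m[slip→φ7] = [T, T, T]
r1 m[slip→φ8] = [T, T, T]
r1 m[slip→φ9] = [T, T, T]
r1 m[slip→φ10] = [T, T, T]
r1 m[ice→φ1] = [T, T, T]
r1 m[ice→φ4] = [T, T, T]
r1 m[ice→φ8] = [T, T, T]
r1 m[sprk→φ0] = [T, T, T]
r1 m[sprk→φ1] = [T, T, T]
r1 m[sprk→φ2] = [T, T, T]
r1 m[sprk→φ5] = [T, T, T]
r1 m[sprk→φ10] = [T, T, T]
r1 m[snow→φ3] = [T, T, T]
r1 m[snow→φ6] = [T, T, T]
r1 m[rain→φ4] = [T, T, T]
r1 m[rain→φ7] = [T, T, T]
r1 m[rain→φ9] = [T, T, T]
r1 m[wet→φ5] = [T, T, T]
r2 m[φ0→fog] = [T, T, T]
r2 m[φ0→sprk] = [T, T, T]
r2 m[φ1→ice] = [T, F, T]
r2 m[φ1→sprk] = [F, T, T]
r2 m[φ2→slip] = [T, T, T]
r2 m[φ2→sprk] = [T, T, T]
r2 m[φ3→slip] = [T, T, T]
r2 m[φ3→snow] = [T, T, T]
r2 m[φ4→ice] = [T, T, T]
r2 m[φ4→rain] = [T, T, T]
r2 m[φ5→sprk] = [T, T, T]
r2 m[φ5→wet] = [T, T, T]
r2 m[φ6→slip] = [T, T, T]
r2 m[φ6→snow] = [F, T, T]
r2 m[φ7→slip] = [F, F, T]
r2 m[φ7→rain] = [F, F, T]
r2 m[φ8→slip] = [T, T, T]
r2 m[φ8→ice] = [T, F, T]
r2 m[φ9→slip] = [T, T, T]
r2 m[φ9→rain] = [T, T, T]
r2 m[φ10→slip] = [T, T, T]
r2 m[φ10→sprk] = [F, F, T]
r2 m[fog→φ0] = [T, T, T]
r2 m[slip→φ2] = [F, F, T]
r2 m[slip→φ3] = [F, F, T]
r2 m[slip→φ6] = [F, F, T]
r2 m[slip→φ7] = [T, T, T]
r2 m[slip→φ8] = [F, F, T]
r2 m[slip→φ9] = [F, F, T]
r2 m[slip→φ10] = [F, F, T]
r2 m[ice→φ1] = [T, F, T]
r2 m[ice→φ4] = [T, F, T]
r2 m[ice→φ8] = [T, F, T]
r2 m[sprk→φ0] = [F, F, T]
r2 m[sprk→φ1] = [F, F, T]
r2 m[sprk→φ2] = [F, F, T]
r2 m[sprk→φ5] = [F, F, T]
r2 m[sprk→φ10] = [F, T, T]
r2 m[snow→φ3] = [F, T, T]
r2 m[snow→φ6] = [T, T, T]
r2 m[rain→φ4] = [F, F, T]
r2 m[rain→φ7] = [T, T, T]
r2 m[rain→φ9] = [F, F, T]
r2 m[wet→φ5] = [T, T, T]
r3 m[φ0→fog] = [F, T, F]
r3 m[φ0→sprk] = [T, T, T]
r3 m[φ1→ice] = [T, F, T]
r3 m[φ1→sprk] = [F, T, T]
r3 m[φ2→slip] = [T, T, T]
r3 m[φ2→sprk] = [T, T, T]
r3 m[φ3→slip] = [T, T, T]
r3 m[φ3→snow] = [F, T, T]
r3 m[φ4→ice] = [T, T, T]
r3 m[φ4→rain] = [T, T, T]
r3 m[φ5→sprk] = [T, T, T]
r3 m[φ5→wet] = [F, F, T]
r3 m[φ6→slip] = [T, T, T]
r3 m[φ6→snow] = [F, T, T]
r3 m[φ7→slip] = [F, F, T]
r3 m[φ7→rain] = [F, F, T]
r3 m[φ8→slip] = [T, T, T]
r3 m[φ8→ice] = [T, F, T]
r3 m[φ9→slip] = [T, T, T]
r3 m[φ9→rain] = [F, F, T]
r3 m[φ10→slip] = [T, T, T]
r3 m[φ10→sprk] = [F, F, T]
r3 m[fog→φ0] = [T, T, T]
r3 m[slip→φ2] = [F, F, T]
r3 m[slip→φ3] = [F, F, T]
r3 m[slip→φ6] = [F, F, T]
r3 m[slip→φ7] = [T, T, T]
r3 m[slip→φ8] = [F, F, T]
r3 m[slip→φ9] = [F, F, T]
r3 m[slip→φ10] = [F, F, T]
r3 m[ice→φ1] = [T, F, T]
r3 m[ice→φ4] = [T, F, T]
r3 m[ice→φ8] = [T, F, T]
r3 m[sprk→φ0] = [F, F, T]
r3 m[sprk→φ1] = [F, F, T]
r3 m[sprk→φ2] = [F, F, T]
r3 m[sprk→φ5] = [F, F, T]
r3 m[sprk→φ10] = [F, T, T]
r3 m[snow→φ3] = [F, T, T]
r3 m[snow→φ6] = [T, T, T]
r3 m[rain→φ4] = [F, F, T]
r3 m[rain→φ7] = [T, T, T]
r3 m[rain→φ9] = [F, F, T]
r3 m[wet→φ5] = [T, T, T]
r4 m[φ0→fog] = [F, T, F]
r4 m[φ0→sprk] = [T, T, T]
r4 m[φ1→ice] = [T, F, T]
r4 m[φ1→sprk] = [F, T, T]
r4 m[φ2→slip] = [T, T, T]
r4 m[φ2→sprk] = [T, T, T]
r4 m[φ3→slip] = [T, T, T]
r4 m[φ3→snow] = [F, T, T]
r4 m[φ4→ice] = [T, T, T]
r4 m[φ4→rain] = [T, T, T]
r4 m[φ5→sprk] = [T, T, T]
r4 m[φ5→wet] = [F, F, T]
r4 m[φ6→slip] = [T, T, T]
r4 m[φ6→snow] = [F, T, T]
r4 m[φ7→slip] = [F, F, T]
r4 m[φ7→rain] = [F, F, T]
r4 m[φ8→slip] = [T, T, T]
r4 m[φ8→ice] = [T, F, T]
r4 m[φ9→slip] = [T, T, T]
r4 m[φ9→rain] = [F, F, T]
r4 m[φ10→slip] = [T, T, T]
r4 m[φ10→sprk] = [F, F, T]
r4 m[fog→φ0] = [T, T, T]
r4 m[slip→φ2] = [F, F, T]
r4 m[slip→φ3] = [F, F, T]
r4 m[slip→φ6] = [F, F, T]
r4 m[slip→φ7] = [T, T, T]
r4 m[slip→φ8] = [F, F, T]
r4 m[slip→φ9] = [F, F, T]
r4 m[slip→φ10] = [F, F, T]
r4 m[ice→φ1] = [T, F, T]
r4 m[ice→φ4] = [T, F, T]
r4 m[ice→φ8] = [T, F, T]
r4 m[sprk→φ0] = [F, F, T]
r4 m[sprk→φ1] = [F, F, T]
r4 m[sprk→φ2] = [F, F, T]
r4 m[sprk→φ5] = [F, F, T]
r4 m[sprk→φ10] = [F, T, T]
r4 m[snow→φ3] = [F, T, T]
r4 m[snow→φ6] = [F, T, T]
r4 m[rain→φ4] = [F, F, T]
r4 m[rain→φ7] = [F, F, T]
r4 m[rain→φ9] = [F, F, T]
r4 m[wet→φ5] = [T, T, T]
r5 m[φ0→fog] = [F, T, F]
r5 m[φ0→sprk] = [T, T, T]
r5 m[φ1→ice] = [T, F, T]
r5 m[φ1→sprk] = [F, T, T]
r5 m[φ2→slip] = [T, T, T]
r5 m[φ2→sprk] = [T, T, T]
r5 m[φ3→slip] = [T, T, T]
r5 m[φ3→snow] = [F, T, T]
r5 m[φ4→ice] = [T, T, T]
r5 m[φ4→rain] = [T, T, T]
r5 m[φ5→sprk] = [T, T, T]
r5 m[φ5→wet] = [F, F, T]
r5 m[φ6→slip] = [T, T, T]
r5 m[φ6→snow] = [F, T, T]
r5 m[φ7→slip] = [F, F, T]
r5 m[φ7→rain] = [F, F, T]
r5 m[φ8→slip] = [T, T, T]
r5 m[φ8→ice] = [T, F, T]
r5 m[φ9→slip] = [T, T, T]
r5 m[φ9→rain] = [F, F, T]
r5 m[φ10→slip] = [T, T, T]
r5 m[φ10→sprk] = [F, F, T]
r5 m[fog→φ0] = [T, T, T]
r5 m[slip→φ2] = [F, F, T]
r5 m[slip→φ3] = [F, F, T]
r5 m[slip→φ6] = [F, F, T]
r5 m[slip→φ7] = [T, T, T]
r5 m[slip→φ8] = [F, F, T]
r5 m[slip→φ9] = [F, F, T]
r5 m[slip→φ10] = [F, F, T]
r5 m[ice→φ1] = [T, F, T]
r5 m[ice→φ4] = [T, F, T]
r5 m[ice→φ8] = [T, F, T]
r5 m[sprk→φ0] = [F, F, T]
r5 m[sprk→φ1] = [F, F, T]
r5 m[sprk→φ2] = [F, F, T]
r5 m[sprk→φ5] = [F, F, T]
r5 m[sprk→φ10] = [F, T, T]
r5 m[snow→φ3] = [F, T, T]
r5 m[snow→φ6] = [F, T, T]
r5 m[rain→φ4] = [F, F, T]
r5 m[rain→φ7] = [F, F, T]
r5 m[rain→φ9] = [F, F, T]
r5 m[wet→φ5] = [T, T, T]
fixed point reached at round 5
messages reach a fixed point at round 5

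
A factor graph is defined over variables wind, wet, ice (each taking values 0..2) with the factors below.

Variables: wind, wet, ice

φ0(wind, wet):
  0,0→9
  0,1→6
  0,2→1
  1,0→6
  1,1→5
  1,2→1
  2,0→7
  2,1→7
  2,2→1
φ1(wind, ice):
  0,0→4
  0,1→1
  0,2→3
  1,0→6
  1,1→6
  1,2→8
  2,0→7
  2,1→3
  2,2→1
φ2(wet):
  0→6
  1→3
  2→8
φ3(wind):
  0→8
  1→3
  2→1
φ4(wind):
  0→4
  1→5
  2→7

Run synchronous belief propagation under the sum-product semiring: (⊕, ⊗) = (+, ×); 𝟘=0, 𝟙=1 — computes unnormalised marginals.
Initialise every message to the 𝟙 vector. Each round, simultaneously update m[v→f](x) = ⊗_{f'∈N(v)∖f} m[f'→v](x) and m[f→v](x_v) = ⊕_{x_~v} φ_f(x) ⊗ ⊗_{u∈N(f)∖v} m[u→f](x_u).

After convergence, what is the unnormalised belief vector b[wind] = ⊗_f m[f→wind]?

b[wind] = [20480, 17700, 5467]

init: all messages = 𝟙 over 3 values
r1 m[φ0→wind] = [16, 12, 15]
r1 m[φ0→wet] = [22, 18, 3]
r1 m[φ1→wind] = [8, 20, 11]
r1 m[φ1→ice] = [17, 10, 12]
r1 m[φ2→wet] = [6, 3, 8]
r1 m[φ3→wind] = [8, 3, 1]
r1 m[φ4→wind] = [4, 5, 7]
r1 m[wind→φ0] = [1, 1, 1]
r1 m[wind→φ1] = [1, 1, 1]
r1 m[wind→φ3] = [1, 1, 1]
r1 m[wind→φ4] = [1, 1, 1]
r1 m[wet→φ0] = [1, 1, 1]
r1 m[wet→φ2] = [1, 1, 1]
r1 m[ice→φ1] = [1, 1, 1]
r2 m[φ0→wind] = [16, 12, 15]
r2 m[φ0→wet] = [22, 18, 3]
r2 m[φ1→wind] = [8, 20, 11]
r2 m[φ1→ice] = [17, 10, 12]
r2 m[φ2→wet] = [6, 3, 8]
r2 m[φ3→wind] = [8, 3, 1]
r2 m[φ4→wind] = [4, 5, 7]
r2 m[wind→φ0] = [256, 300, 77]
r2 m[wind→φ1] = [512, 180, 105]
r2 m[wind→φ3] = [512, 1200, 1155]
r2 m[wind→φ4] = [1024, 720, 165]
r2 m[wet→φ0] = [6, 3, 8]
r2 m[wet→φ2] = [22, 18, 3]
r2 m[ice→φ1] = [1, 1, 1]
r3 m[φ0→wind] = [80, 59, 71]
r3 m[φ0→wet] = [4643, 3575, 633]
r3 m[φ1→wind] = [8, 20, 11]
r3 m[φ1→ice] = [3863, 1907, 3081]
r3 m[φ2→wet] = [6, 3, 8]
r3 m[φ3→wind] = [8, 3, 1]
r3 m[φ4→wind] = [4, 5, 7]
r3 m[wind→φ0] = [256, 300, 77]
r3 m[wind→φ1] = [512, 180, 105]
r3 m[wind→φ3] = [512, 1200, 1155]
r3 m[wind→φ4] = [1024, 720, 165]
r3 m[wet→φ0] = [6, 3, 8]
r3 m[wet→φ2] = [22, 18, 3]
r3 m[ice→φ1] = [1, 1, 1]
r4 m[φ0→wind] = [80, 59, 71]
r4 m[φ0→wet] = [4643, 3575, 633]
r4 m[φ1→wind] = [8, 20, 11]
r4 m[φ1→ice] = [3863, 1907, 3081]
r4 m[φ2→wet] = [6, 3, 8]
r4 m[φ3→wind] = [8, 3, 1]
r4 m[φ4→wind] = [4, 5, 7]
r4 m[wind→φ0] = [256, 300, 77]
r4 m[wind→φ1] = [2560, 885, 497]
r4 m[wind→φ3] = [2560, 5900, 5467]
r4 m[wind→φ4] = [5120, 3540, 781]
r4 m[wet→φ0] = [6, 3, 8]
r4 m[wet→φ2] = [4643, 3575, 633]
r4 m[ice→φ1] = [1, 1, 1]
r5 m[φ0→wind] = [80, 59, 71]
r5 m[φ0→wet] = [4643, 3575, 633]
r5 m[φ1→wind] = [8, 20, 11]
r5 m[φ1→ice] = [19029, 9361, 15257]
r5 m[φ2→wet] = [6, 3, 8]
r5 m[φ3→wind] = [8, 3, 1]
r5 m[φ4→wind] = [4, 5, 7]
r5 m[wind→φ0] = [256, 300, 77]
r5 m[wind→φ1] = [2560, 885, 497]
r5 m[wind→φ3] = [2560, 5900, 5467]
r5 m[wind→φ4] = [5120, 3540, 781]
r5 m[wet→φ0] = [6, 3, 8]
r5 m[wet→φ2] = [4643, 3575, 633]
r5 m[ice→φ1] = [1, 1, 1]
r6 m[φ0→wind] = [80, 59, 71]
r6 m[φ0→wet] = [4643, 3575, 633]
r6 m[φ1→wind] = [8, 20, 11]
r6 m[φ1→ice] = [19029, 9361, 15257]
r6 m[φ2→wet] = [6, 3, 8]
r6 m[φ3→wind] = [8, 3, 1]
r6 m[φ4→wind] = [4, 5, 7]
r6 m[wind→φ0] = [256, 300, 77]
r6 m[wind→φ1] = [2560, 885, 497]
r6 m[wind→φ3] = [2560, 5900, 5467]
r6 m[wind→φ4] = [5120, 3540, 781]
r6 m[wet→φ0] = [6, 3, 8]
r6 m[wet→φ2] = [4643, 3575, 633]
r6 m[ice→φ1] = [1, 1, 1]
fixed point reached at round 6
b[wind] = ⊗ incoming = [20480, 17700, 5467]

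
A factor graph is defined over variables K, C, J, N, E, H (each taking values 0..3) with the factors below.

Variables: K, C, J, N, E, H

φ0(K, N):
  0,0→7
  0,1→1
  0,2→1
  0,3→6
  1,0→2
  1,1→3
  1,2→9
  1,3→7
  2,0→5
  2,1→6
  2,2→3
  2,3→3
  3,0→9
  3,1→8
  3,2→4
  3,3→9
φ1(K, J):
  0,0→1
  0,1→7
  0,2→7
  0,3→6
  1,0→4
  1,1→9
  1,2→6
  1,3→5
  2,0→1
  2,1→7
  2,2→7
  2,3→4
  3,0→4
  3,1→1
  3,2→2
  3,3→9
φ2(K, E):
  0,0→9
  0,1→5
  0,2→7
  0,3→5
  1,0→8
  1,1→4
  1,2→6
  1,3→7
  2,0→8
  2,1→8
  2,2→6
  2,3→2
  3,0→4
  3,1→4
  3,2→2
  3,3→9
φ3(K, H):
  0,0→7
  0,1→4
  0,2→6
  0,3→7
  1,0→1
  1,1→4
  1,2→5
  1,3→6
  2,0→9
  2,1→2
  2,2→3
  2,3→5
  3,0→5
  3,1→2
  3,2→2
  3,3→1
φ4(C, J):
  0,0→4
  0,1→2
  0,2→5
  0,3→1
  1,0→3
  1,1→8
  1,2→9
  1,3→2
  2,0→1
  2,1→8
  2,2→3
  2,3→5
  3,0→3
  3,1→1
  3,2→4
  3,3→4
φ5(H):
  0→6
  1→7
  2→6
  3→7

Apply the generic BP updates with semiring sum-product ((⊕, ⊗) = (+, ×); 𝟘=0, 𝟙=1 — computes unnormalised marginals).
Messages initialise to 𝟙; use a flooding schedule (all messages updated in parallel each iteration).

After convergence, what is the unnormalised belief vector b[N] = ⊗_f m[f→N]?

b[N] = [19582459, 12597264, 14999952, 21463907]

init: all messages = 𝟙 over 4 values
r1 m[φ0→K] = [15, 21, 17, 30]
r1 m[φ0→N] = [23, 18, 17, 25]
r1 m[φ1→K] = [21, 24, 19, 16]
r1 m[φ1→J] = [10, 24, 22, 24]
r1 m[φ2→K] = [26, 25, 24, 19]
r1 m[φ2→E] = [29, 21, 21, 23]
r1 m[φ3→K] = [24, 16, 19, 10]
r1 m[φ3→H] = [22, 12, 16, 19]
r1 m[φ4→C] = [12, 22, 17, 12]
r1 m[φ4→J] = [11, 19, 21, 12]
r1 m[φ5→H] = [6, 7, 6, 7]
r1 m[K→φ0] = [1, 1, 1, 1]
r1 m[K→φ1] = [1, 1, 1, 1]
r1 m[K→φ2] = [1, 1, 1, 1]
r1 m[K→φ3] = [1, 1, 1, 1]
r1 m[C→φ4] = [1, 1, 1, 1]
r1 m[J→φ1] = [1, 1, 1, 1]
r1 m[J→φ4] = [1, 1, 1, 1]
r1 m[N→φ0] = [1, 1, 1, 1]
r1 m[E→φ2] = [1, 1, 1, 1]
r1 m[H→φ3] = [1, 1, 1, 1]
r1 m[H→φ5] = [1, 1, 1, 1]
r2 m[φ0→K] = [15, 21, 17, 30]
r2 m[φ0→N] = [23, 18, 17, 25]
r2 m[φ1→K] = [21, 24, 19, 16]
r2 m[φ1→J] = [10, 24, 22, 24]
r2 m[φ2→K] = [26, 25, 24, 19]
r2 m[φ2→E] = [29, 21, 21, 23]
r2 m[φ3→K] = [24, 16, 19, 10]
r2 m[φ3→H] = [22, 12, 16, 19]
r2 m[φ4→C] = [12, 22, 17, 12]
r2 m[φ4→J] = [11, 19, 21, 12]
r2 m[φ5→H] = [6, 7, 6, 7]
r2 m[K→φ0] = [13104, 9600, 8664, 3040]
r2 m[K→φ1] = [9360, 8400, 7752, 5700]
r2 m[K→φ2] = [7560, 8064, 6137, 4800]
r2 m[K→φ3] = [8190, 12600, 7752, 9120]
r2 m[C→φ4] = [1, 1, 1, 1]
r2 m[J→φ1] = [11, 19, 21, 12]
r2 m[J→φ4] = [10, 24, 22, 24]
r2 m[N→φ0] = [1, 1, 1, 1]
r2 m[E→φ2] = [1, 1, 1, 1]
r2 m[H→φ3] = [6, 7, 6, 7]
r2 m[H→φ5] = [22, 12, 16, 19]
r3 m[φ0→K] = [15, 21, 17, 30]
r3 m[φ0→N] = [181608, 118208, 137656, 199176]
r3 m[φ1→K] = [363, 401, 339, 213]
r3 m[φ1→J] = [73512, 201084, 181584, 180468]
r3 m[φ2→K] = [26, 25, 24, 19]
r3 m[φ2→E] = [200848, 138352, 147726, 149722]
r3 m[φ3→K] = [155, 106, 121, 63]
r3 m[φ3→H] = [185298, 116904, 153636, 180810]
r3 m[φ4→C] = [222, 468, 388, 238]
r3 m[φ4→J] = [11, 19, 21, 12]
r3 m[φ5→H] = [6, 7, 6, 7]
r3 m[K→φ0] = [13104, 9600, 8664, 3040]
r3 m[K→φ1] = [9360, 8400, 7752, 5700]
r3 m[K→φ2] = [7560, 8064, 6137, 4800]
r3 m[K→φ3] = [8190, 12600, 7752, 9120]
r3 m[C→φ4] = [1, 1, 1, 1]
r3 m[J→φ1] = [11, 19, 21, 12]
r3 m[J→φ4] = [10, 24, 22, 24]
r3 m[N→φ0] = [1, 1, 1, 1]
r3 m[E→φ2] = [1, 1, 1, 1]
r3 m[H→φ3] = [6, 7, 6, 7]
r3 m[H→φ5] = [22, 12, 16, 19]
r4 m[φ0→K] = [15, 21, 17, 30]
r4 m[φ0→N] = [181608, 118208, 137656, 199176]
r4 m[φ1→K] = [363, 401, 339, 213]
r4 m[φ1→J] = [73512, 201084, 181584, 180468]
r4 m[φ2→K] = [26, 25, 24, 19]
r4 m[φ2→E] = [200848, 138352, 147726, 149722]
r4 m[φ3→K] = [155, 106, 121, 63]
r4 m[φ3→H] = [185298, 116904, 153636, 180810]
r4 m[φ4→C] = [222, 468, 388, 238]
r4 m[φ4→J] = [11, 19, 21, 12]
r4 m[φ5→H] = [6, 7, 6, 7]
r4 m[K→φ0] = [1462890, 1062650, 984456, 254961]
r4 m[K→φ1] = [60450, 55650, 49368, 35910]
r4 m[K→φ2] = [843975, 892626, 697323, 402570]
r4 m[K→φ3] = [141570, 210525, 138312, 121410]
r4 m[C→φ4] = [1, 1, 1, 1]
r4 m[J→φ1] = [11, 19, 21, 12]
r4 m[J→φ4] = [73512, 201084, 181584, 180468]
r4 m[N→φ0] = [1, 1, 1, 1]
r4 m[E→φ2] = [1, 1, 1, 1]
r4 m[H→φ3] = [6, 7, 6, 7]
r4 m[H→φ5] = [185298, 116904, 153636, 180810]
r5 m[φ0→K] = [15, 21, 17, 30]
r5 m[φ0→N] = [19582459, 12597264, 14999952, 21463907]
r5 m[φ1→K] = [363, 401, 339, 213]
r5 m[φ1→J] = [476058, 1305486, 1174446, 1161612]
r5 m[φ2→K] = [26, 25, 24, 19]
r5 m[φ2→E] = [21925647, 14979243, 16252659, 15486033]
r5 m[φ3→K] = [155, 106, 121, 63]
r5 m[φ3→H] = [3053373, 1927824, 2559801, 3067110]
r5 m[φ4→C] = [1784604, 3824400, 3129276, 1869828]
r5 m[φ4→J] = [11, 19, 21, 12]
r5 m[φ5→H] = [6, 7, 6, 7]
r5 m[K→φ0] = [1462890, 1062650, 984456, 254961]
r5 m[K→φ1] = [60450, 55650, 49368, 35910]
r5 m[K→φ2] = [843975, 892626, 697323, 402570]
r5 m[K→φ3] = [141570, 210525, 138312, 121410]
r5 m[C→φ4] = [1, 1, 1, 1]
r5 m[J→φ1] = [11, 19, 21, 12]
r5 m[J→φ4] = [73512, 201084, 181584, 180468]
r5 m[N→φ0] = [1, 1, 1, 1]
r5 m[E→φ2] = [1, 1, 1, 1]
r5 m[H→φ3] = [6, 7, 6, 7]
r5 m[H→φ5] = [185298, 116904, 153636, 180810]
r6 m[φ0→K] = [15, 21, 17, 30]
r6 m[φ0→N] = [19582459, 12597264, 14999952, 21463907]
r6 m[φ1→K] = [363, 401, 339, 213]
r6 m[φ1→J] = [476058, 1305486, 1174446, 1161612]
r6 m[φ2→K] = [26, 25, 24, 19]
r6 m[φ2→E] = [21925647, 14979243, 16252659, 15486033]
r6 m[φ3→K] = [155, 106, 121, 63]
r6 m[φ3→H] = [3053373, 1927824, 2559801, 3067110]
r6 m[φ4→C] = [1784604, 3824400, 3129276, 1869828]
r6 m[φ4→J] = [11, 19, 21, 12]
r6 m[φ5→H] = [6, 7, 6, 7]
r6 m[K→φ0] = [1462890, 1062650, 984456, 254961]
r6 m[K→φ1] = [60450, 55650, 49368, 35910]
r6 m[K→φ2] = [843975, 892626, 697323, 402570]
r6 m[K→φ3] = [141570, 210525, 138312, 121410]
r6 m[C→φ4] = [1, 1, 1, 1]
r6 m[J→φ1] = [11, 19, 21, 12]
r6 m[J→φ4] = [476058, 1305486, 1174446, 1161612]
r6 m[N→φ0] = [1, 1, 1, 1]
r6 m[E→φ2] = [1, 1, 1, 1]
r6 m[H→φ3] = [6, 7, 6, 7]
r6 m[H→φ5] = [3053373, 1927824, 2559801, 3067110]
r7 m[φ0→K] = [15, 21, 17, 30]
r7 m[φ0→N] = [19582459, 12597264, 14999952, 21463907]
r7 m[φ1→K] = [363, 401, 339, 213]
r7 m[φ1→J] = [476058, 1305486, 1174446, 1161612]
r7 m[φ2→K] = [26, 25, 24, 19]
r7 m[φ2→E] = [21925647, 14979243, 16252659, 15486033]
r7 m[φ3→K] = [155, 106, 121, 63]
r7 m[φ3→H] = [3053373, 1927824, 2559801, 3067110]
r7 m[φ4→C] = [11549046, 24765300, 20251344, 12077892]
r7 m[φ4→J] = [11, 19, 21, 12]
r7 m[φ5→H] = [6, 7, 6, 7]
r7 m[K→φ0] = [1462890, 1062650, 984456, 254961]
r7 m[K→φ1] = [60450, 55650, 49368, 35910]
r7 m[K→φ2] = [843975, 892626, 697323, 402570]
r7 m[K→φ3] = [141570, 210525, 138312, 121410]
r7 m[C→φ4] = [1, 1, 1, 1]
r7 m[J→φ1] = [11, 19, 21, 12]
r7 m[J→φ4] = [476058, 1305486, 1174446, 1161612]
r7 m[N→φ0] = [1, 1, 1, 1]
r7 m[E→φ2] = [1, 1, 1, 1]
r7 m[H→φ3] = [6, 7, 6, 7]
r7 m[H→φ5] = [3053373, 1927824, 2559801, 3067110]
r8 m[φ0→K] = [15, 21, 17, 30]
r8 m[φ0→N] = [19582459, 12597264, 14999952, 21463907]
r8 m[φ1→K] = [363, 401, 339, 213]
r8 m[φ1→J] = [476058, 1305486, 1174446, 1161612]
r8 m[φ2→K] = [26, 25, 24, 19]
r8 m[φ2→E] = [21925647, 14979243, 16252659, 15486033]
r8 m[φ3→K] = [155, 106, 121, 63]
r8 m[φ3→H] = [3053373, 1927824, 2559801, 3067110]
r8 m[φ4→C] = [11549046, 24765300, 20251344, 12077892]
r8 m[φ4→J] = [11, 19, 21, 12]
r8 m[φ5→H] = [6, 7, 6, 7]
r8 m[K→φ0] = [1462890, 1062650, 984456, 254961]
r8 m[K→φ1] = [60450, 55650, 49368, 35910]
r8 m[K→φ2] = [843975, 892626, 697323, 402570]
r8 m[K→φ3] = [141570, 210525, 138312, 121410]
r8 m[C→φ4] = [1, 1, 1, 1]
r8 m[J→φ1] = [11, 19, 21, 12]
r8 m[J→φ4] = [476058, 1305486, 1174446, 1161612]
r8 m[N→φ0] = [1, 1, 1, 1]
r8 m[E→φ2] = [1, 1, 1, 1]
r8 m[H→φ3] = [6, 7, 6, 7]
r8 m[H→φ5] = [3053373, 1927824, 2559801, 3067110]
fixed point reached at round 8
b[N] = ⊗ incoming = [19582459, 12597264, 14999952, 21463907]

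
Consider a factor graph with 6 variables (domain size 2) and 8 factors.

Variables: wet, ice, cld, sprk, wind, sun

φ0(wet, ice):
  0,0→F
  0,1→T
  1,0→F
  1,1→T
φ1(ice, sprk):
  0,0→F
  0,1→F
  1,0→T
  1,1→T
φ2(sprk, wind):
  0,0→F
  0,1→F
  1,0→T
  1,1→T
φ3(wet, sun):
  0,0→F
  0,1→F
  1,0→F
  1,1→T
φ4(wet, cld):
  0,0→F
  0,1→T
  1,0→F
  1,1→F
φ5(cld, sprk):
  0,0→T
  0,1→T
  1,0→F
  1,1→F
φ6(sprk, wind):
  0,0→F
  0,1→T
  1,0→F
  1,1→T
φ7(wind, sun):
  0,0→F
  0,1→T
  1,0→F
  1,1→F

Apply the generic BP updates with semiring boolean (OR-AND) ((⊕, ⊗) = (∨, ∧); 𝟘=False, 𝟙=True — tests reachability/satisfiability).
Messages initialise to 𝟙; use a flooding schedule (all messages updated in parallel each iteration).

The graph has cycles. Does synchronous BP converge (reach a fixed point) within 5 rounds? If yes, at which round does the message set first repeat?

init: all messages = 𝟙 over 2 values
r1 m[φ0→wet] = [T, T]
r1 m[φ0→ice] = [F, T]
r1 m[φ1→ice] = [F, T]
r1 m[φ1→sprk] = [T, T]
r1 m[φ2→sprk] = [F, T]
r1 m[φ2→wind] = [T, T]
r1 m[φ3→wet] = [F, T]
r1 m[φ3→sun] = [F, T]
r1 m[φ4→wet] = [T, F]
r1 m[φ4→cld] = [F, T]
r1 m[φ5→cld] = [T, F]
r1 m[φ5→sprk] = [T, T]
r1 m[φ6→sprk] = [T, T]
r1 m[φ6→wind] = [F, T]
r1 m[φ7→wind] = [T, F]
r1 m[φ7→sun] = [F, T]
r1 m[wet→φ0] = [T, T]
r1 m[wet→φ3] = [T, T]
r1 m[wet→φ4] = [T, T]
r1 m[ice→φ0] = [T, T]
r1 m[ice→φ1] = [T, T]
r1 m[cld→φ4] = [T, T]
r1 m[cld→φ5] = [T, T]
r1 m[sprk→φ1] = [T, T]
r1 m[sprk→φ2] = [T, T]
r1 m[sprk→φ5] = [T, T]
r1 m[sprk→φ6] = [T, T]
r1 m[wind→φ2] = [T, T]
r1 m[wind→φ6] = [T, T]
r1 m[wind→φ7] = [T, T]
r1 m[sun→φ3] = [T, T]
r1 m[sun→φ7] = [T, T]
r2 m[φ0→wet] = [T, T]
r2 m[φ0→ice] = [F, T]
r2 m[φ1→ice] = [F, T]
r2 m[φ1→sprk] = [T, T]
r2 m[φ2→sprk] = [F, T]
r2 m[φ2→wind] = [T, T]
r2 m[φ3→wet] = [F, T]
r2 m[φ3→sun] = [F, T]
r2 m[φ4→wet] = [T, F]
r2 m[φ4→cld] = [F, T]
r2 m[φ5→cld] = [T, F]
r2 m[φ5→sprk] = [T, T]
r2 m[φ6→sprk] = [T, T]
r2 m[φ6→wind] = [F, T]
r2 m[φ7→wind] = [T, F]
r2 m[φ7→sun] = [F, T]
r2 m[wet→φ0] = [F, F]
r2 m[wet→φ3] = [T, F]
r2 m[wet→φ4] = [F, T]
r2 m[ice→φ0] = [F, T]
r2 m[ice→φ1] = [F, T]
r2 m[cld→φ4] = [T, F]
r2 m[cld→φ5] = [F, T]
r2 m[sprk→φ1] = [F, T]
r2 m[sprk→φ2] = [T, T]
r2 m[sprk→φ5] = [F, T]
r2 m[sprk→φ6] = [F, T]
r2 m[wind→φ2] = [F, F]
r2 m[wind→φ6] = [T, F]
r2 m[wind→φ7] = [F, T]
r2 m[sun→φ3] = [F, T]
r2 m[sun→φ7] = [F, T]
r3 m[φ0→wet] = [T, T]
r3 m[φ0→ice] = [F, F]
r3 m[φ1→ice] = [F, T]
r3 m[φ1→sprk] = [T, T]
r3 m[φ2→sprk] = [F, F]
r3 m[φ2→wind] = [T, T]
r3 m[φ3→wet] = [F, T]
r3 m[φ3→sun] = [F, F]
r3 m[φ4→wet] = [F, F]
r3 m[φ4→cld] = [F, F]
r3 m[φ5→cld] = [T, F]
r3 m[φ5→sprk] = [F, F]
r3 m[φ6→sprk] = [F, F]
r3 m[φ6→wind] = [F, T]
r3 m[φ7→wind] = [T, F]
r3 m[φ7→sun] = [F, F]
r3 m[wet→φ0] = [F, F]
r3 m[wet→φ3] = [T, F]
r3 m[wet→φ4] = [F, T]
r3 m[ice→φ0] = [F, T]
r3 m[ice→φ1] = [F, T]
r3 m[cld→φ4] = [T, F]
r3 m[cld→φ5] = [F, T]
r3 m[sprk→φ1] = [F, T]
r3 m[sprk→φ2] = [T, T]
r3 m[sprk→φ5] = [F, T]
r3 m[sprk→φ6] = [F, T]
r3 m[wind→φ2] = [F, F]
r3 m[wind→φ6] = [T, F]
r3 m[wind→φ7] = [F, T]
r3 m[sun→φ3] = [F, T]
r3 m[sun→φ7] = [F, T]
r4 m[φ0→wet] = [T, T]
r4 m[φ0→ice] = [F, F]
r4 m[φ1→ice] = [F, T]
r4 m[φ1→sprk] = [T, T]
r4 m[φ2→sprk] = [F, F]
r4 m[φ2→wind] = [T, T]
r4 m[φ3→wet] = [F, T]
r4 m[φ3→sun] = [F, F]
r4 m[φ4→wet] = [F, F]
r4 m[φ4→cld] = [F, F]
r4 m[φ5→cld] = [T, F]
r4 m[φ5→sprk] = [F, F]
r4 m[φ6→sprk] = [F, F]
r4 m[φ6→wind] = [F, T]
r4 m[φ7→wind] = [T, F]
r4 m[φ7→sun] = [F, F]
r4 m[wet→φ0] = [F, F]
r4 m[wet→φ3] = [F, F]
r4 m[wet→φ4] = [F, T]
r4 m[ice→φ0] = [F, T]
r4 m[ice→φ1] = [F, F]
r4 m[cld→φ4] = [T, F]
r4 m[cld→φ5] = [F, F]
r4 m[sprk→φ1] = [F, F]
r4 m[sprk→φ2] = [F, F]
r4 m[sprk→φ5] = [F, F]
r4 m[sprk→φ6] = [F, F]
r4 m[wind→φ2] = [F, F]
r4 m[wind→φ6] = [T, F]
r4 m[wind→φ7] = [F, T]
r4 m[sun→φ3] = [F, F]
r4 m[sun→φ7] = [F, F]
r5 m[φ0→wet] = [T, T]
r5 m[φ0→ice] = [F, F]
r5 m[φ1→ice] = [F, F]
r5 m[φ1→sprk] = [F, F]
r5 m[φ2→sprk] = [F, F]
r5 m[φ2→wind] = [F, F]
r5 m[φ3→wet] = [F, F]
r5 m[φ3→sun] = [F, F]
r5 m[φ4→wet] = [F, F]
r5 m[φ4→cld] = [F, F]
r5 m[φ5→cld] = [F, F]
r5 m[φ5→sprk] = [F, F]
r5 m[φ6→sprk] = [F, F]
r5 m[φ6→wind] = [F, F]
r5 m[φ7→wind] = [F, F]
r5 m[φ7→sun] = [F, F]
r5 m[wet→φ0] = [F, F]
r5 m[wet→φ3] = [F, F]
r5 m[wet→φ4] = [F, T]
r5 m[ice→φ0] = [F, T]
r5 m[ice→φ1] = [F, F]
r5 m[cld→φ4] = [T, F]
r5 m[cld→φ5] = [F, F]
r5 m[sprk→φ1] = [F, F]
r5 m[sprk→φ2] = [F, F]
r5 m[sprk→φ5] = [F, F]
r5 m[sprk→φ6] = [F, F]
r5 m[wind→φ2] = [F, F]
r5 m[wind→φ6] = [T, F]
r5 m[wind→φ7] = [F, T]
r5 m[sun→φ3] = [F, F]
r5 m[sun→φ7] = [F, F]
no fixed point within 5 rounds

NOT CONVERGED within 5 rounds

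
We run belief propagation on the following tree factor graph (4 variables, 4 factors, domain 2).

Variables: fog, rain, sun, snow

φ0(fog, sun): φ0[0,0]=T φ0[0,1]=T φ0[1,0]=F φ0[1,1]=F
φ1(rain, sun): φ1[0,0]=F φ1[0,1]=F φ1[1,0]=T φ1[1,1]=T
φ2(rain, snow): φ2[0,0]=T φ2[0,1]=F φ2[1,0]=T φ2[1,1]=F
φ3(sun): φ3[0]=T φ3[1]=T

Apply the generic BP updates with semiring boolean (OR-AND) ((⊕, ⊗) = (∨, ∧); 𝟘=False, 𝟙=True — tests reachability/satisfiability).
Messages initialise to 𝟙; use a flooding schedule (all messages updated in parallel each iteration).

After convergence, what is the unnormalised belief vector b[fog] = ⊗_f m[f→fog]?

init: all messages = 𝟙 over 2 values
r1 m[φ0→fog] = [T, F]
r1 m[φ0→sun] = [T, T]
r1 m[φ1→rain] = [F, T]
r1 m[φ1→sun] = [T, T]
r1 m[φ2→rain] = [T, T]
r1 m[φ2→snow] = [T, F]
r1 m[φ3→sun] = [T, T]
r1 m[fog→φ0] = [T, T]
r1 m[rain→φ1] = [T, T]
r1 m[rain→φ2] = [T, T]
r1 m[sun→φ0] = [T, T]
r1 m[sun→φ1] = [T, T]
r1 m[sun→φ3] = [T, T]
r1 m[snow→φ2] = [T, T]
r2 m[φ0→fog] = [T, F]
r2 m[φ0→sun] = [T, T]
r2 m[φ1→rain] = [F, T]
r2 m[φ1→sun] = [T, T]
r2 m[φ2→rain] = [T, T]
r2 m[φ2→snow] = [T, F]
r2 m[φ3→sun] = [T, T]
r2 m[fog→φ0] = [T, T]
r2 m[rain→φ1] = [T, T]
r2 m[rain→φ2] = [F, T]
r2 m[sun→φ0] = [T, T]
r2 m[sun→φ1] = [T, T]
r2 m[sun→φ3] = [T, T]
r2 m[snow→φ2] = [T, T]
r3 m[φ0→fog] = [T, F]
r3 m[φ0→sun] = [T, T]
r3 m[φ1→rain] = [F, T]
r3 m[φ1→sun] = [T, T]
r3 m[φ2→rain] = [T, T]
r3 m[φ2→snow] = [T, F]
r3 m[φ3→sun] = [T, T]
r3 m[fog→φ0] = [T, T]
r3 m[rain→φ1] = [T, T]
r3 m[rain→φ2] = [F, T]
r3 m[sun→φ0] = [T, T]
r3 m[sun→φ1] = [T, T]
r3 m[sun→φ3] = [T, T]
r3 m[snow→φ2] = [T, T]
fixed point reached at round 3
b[fog] = ⊗ incoming = [T, F]

b[fog] = [T, F]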